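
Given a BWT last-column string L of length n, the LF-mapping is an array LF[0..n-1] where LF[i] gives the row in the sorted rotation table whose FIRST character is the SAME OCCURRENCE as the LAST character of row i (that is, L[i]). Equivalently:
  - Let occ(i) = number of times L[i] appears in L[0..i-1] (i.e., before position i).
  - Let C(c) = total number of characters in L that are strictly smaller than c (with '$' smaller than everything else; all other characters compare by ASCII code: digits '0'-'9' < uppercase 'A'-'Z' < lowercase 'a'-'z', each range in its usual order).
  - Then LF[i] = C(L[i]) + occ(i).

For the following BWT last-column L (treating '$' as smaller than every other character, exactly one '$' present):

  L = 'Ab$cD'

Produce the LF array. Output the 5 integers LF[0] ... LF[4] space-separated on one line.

Answer: 1 3 0 4 2

Derivation:
Char counts: '$':1, 'A':1, 'D':1, 'b':1, 'c':1
C (first-col start): C('$')=0, C('A')=1, C('D')=2, C('b')=3, C('c')=4
L[0]='A': occ=0, LF[0]=C('A')+0=1+0=1
L[1]='b': occ=0, LF[1]=C('b')+0=3+0=3
L[2]='$': occ=0, LF[2]=C('$')+0=0+0=0
L[3]='c': occ=0, LF[3]=C('c')+0=4+0=4
L[4]='D': occ=0, LF[4]=C('D')+0=2+0=2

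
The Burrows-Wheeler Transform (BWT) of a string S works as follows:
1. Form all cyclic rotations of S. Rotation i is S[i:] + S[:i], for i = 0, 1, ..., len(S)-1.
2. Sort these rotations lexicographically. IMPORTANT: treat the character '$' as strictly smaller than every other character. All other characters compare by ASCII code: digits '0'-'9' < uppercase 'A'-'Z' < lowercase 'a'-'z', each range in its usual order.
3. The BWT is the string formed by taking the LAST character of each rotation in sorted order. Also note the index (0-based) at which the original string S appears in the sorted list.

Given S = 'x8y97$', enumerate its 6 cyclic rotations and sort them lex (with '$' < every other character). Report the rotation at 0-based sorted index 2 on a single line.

All 6 rotations (rotation i = S[i:]+S[:i]):
  rot[0] = x8y97$
  rot[1] = 8y97$x
  rot[2] = y97$x8
  rot[3] = 97$x8y
  rot[4] = 7$x8y9
  rot[5] = $x8y97
Sorted (with $ < everything):
  sorted[0] = $x8y97
  sorted[1] = 7$x8y9
  sorted[2] = 8y97$x
  sorted[3] = 97$x8y
  sorted[4] = x8y97$
  sorted[5] = y97$x8
sorted[2] = 8y97$x

Answer: 8y97$x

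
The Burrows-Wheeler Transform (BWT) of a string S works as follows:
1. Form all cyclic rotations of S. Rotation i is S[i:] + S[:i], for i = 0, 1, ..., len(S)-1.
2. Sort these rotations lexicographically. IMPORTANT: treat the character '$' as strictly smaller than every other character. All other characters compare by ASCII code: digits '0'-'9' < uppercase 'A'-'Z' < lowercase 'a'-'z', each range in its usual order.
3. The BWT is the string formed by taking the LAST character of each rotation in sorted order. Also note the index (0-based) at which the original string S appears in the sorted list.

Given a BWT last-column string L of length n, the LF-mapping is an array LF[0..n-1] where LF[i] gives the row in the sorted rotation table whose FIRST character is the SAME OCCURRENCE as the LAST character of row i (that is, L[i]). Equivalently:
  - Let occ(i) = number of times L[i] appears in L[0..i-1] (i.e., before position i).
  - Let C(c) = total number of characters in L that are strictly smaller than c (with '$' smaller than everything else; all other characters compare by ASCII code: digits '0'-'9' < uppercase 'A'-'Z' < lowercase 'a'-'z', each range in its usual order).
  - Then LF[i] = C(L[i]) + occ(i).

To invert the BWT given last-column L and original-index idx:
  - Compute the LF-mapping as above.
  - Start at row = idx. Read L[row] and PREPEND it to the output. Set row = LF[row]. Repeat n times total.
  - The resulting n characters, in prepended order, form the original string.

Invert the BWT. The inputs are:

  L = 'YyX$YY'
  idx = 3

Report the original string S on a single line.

Answer: YYyXY$

Derivation:
LF mapping: 2 5 1 0 3 4
Walk LF starting at row 3, prepending L[row]:
  step 1: row=3, L[3]='$', prepend. Next row=LF[3]=0
  step 2: row=0, L[0]='Y', prepend. Next row=LF[0]=2
  step 3: row=2, L[2]='X', prepend. Next row=LF[2]=1
  step 4: row=1, L[1]='y', prepend. Next row=LF[1]=5
  step 5: row=5, L[5]='Y', prepend. Next row=LF[5]=4
  step 6: row=4, L[4]='Y', prepend. Next row=LF[4]=3
Reversed output: YYyXY$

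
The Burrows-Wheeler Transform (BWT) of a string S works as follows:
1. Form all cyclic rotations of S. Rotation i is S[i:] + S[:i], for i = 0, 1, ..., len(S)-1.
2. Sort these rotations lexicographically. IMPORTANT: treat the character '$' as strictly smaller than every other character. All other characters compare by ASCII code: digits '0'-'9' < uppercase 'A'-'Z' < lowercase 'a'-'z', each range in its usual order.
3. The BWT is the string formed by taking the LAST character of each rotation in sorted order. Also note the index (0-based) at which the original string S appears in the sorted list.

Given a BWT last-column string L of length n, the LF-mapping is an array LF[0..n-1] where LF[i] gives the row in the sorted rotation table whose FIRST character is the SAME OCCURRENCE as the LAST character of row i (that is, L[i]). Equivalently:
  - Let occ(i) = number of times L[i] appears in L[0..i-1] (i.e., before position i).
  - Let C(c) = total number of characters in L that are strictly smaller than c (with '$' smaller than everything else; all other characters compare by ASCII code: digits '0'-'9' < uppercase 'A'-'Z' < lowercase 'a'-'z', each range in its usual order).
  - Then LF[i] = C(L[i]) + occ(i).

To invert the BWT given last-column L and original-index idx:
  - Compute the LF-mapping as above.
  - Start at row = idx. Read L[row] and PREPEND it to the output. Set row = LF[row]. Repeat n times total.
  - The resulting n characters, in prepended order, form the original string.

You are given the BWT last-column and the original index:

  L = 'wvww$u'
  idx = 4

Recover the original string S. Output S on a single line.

Answer: wvuww$

Derivation:
LF mapping: 3 2 4 5 0 1
Walk LF starting at row 4, prepending L[row]:
  step 1: row=4, L[4]='$', prepend. Next row=LF[4]=0
  step 2: row=0, L[0]='w', prepend. Next row=LF[0]=3
  step 3: row=3, L[3]='w', prepend. Next row=LF[3]=5
  step 4: row=5, L[5]='u', prepend. Next row=LF[5]=1
  step 5: row=1, L[1]='v', prepend. Next row=LF[1]=2
  step 6: row=2, L[2]='w', prepend. Next row=LF[2]=4
Reversed output: wvuww$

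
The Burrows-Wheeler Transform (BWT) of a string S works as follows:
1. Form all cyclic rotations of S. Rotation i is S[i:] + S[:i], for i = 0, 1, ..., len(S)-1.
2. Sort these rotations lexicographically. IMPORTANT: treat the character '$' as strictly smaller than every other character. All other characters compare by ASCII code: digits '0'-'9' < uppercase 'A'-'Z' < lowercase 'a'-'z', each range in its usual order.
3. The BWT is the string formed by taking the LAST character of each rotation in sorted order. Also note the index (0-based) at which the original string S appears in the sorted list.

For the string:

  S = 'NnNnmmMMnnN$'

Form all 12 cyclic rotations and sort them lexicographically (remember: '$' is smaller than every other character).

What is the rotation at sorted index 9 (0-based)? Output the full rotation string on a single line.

All 12 rotations (rotation i = S[i:]+S[:i]):
  rot[0] = NnNnmmMMnnN$
  rot[1] = nNnmmMMnnN$N
  rot[2] = NnmmMMnnN$Nn
  rot[3] = nmmMMnnN$NnN
  rot[4] = mmMMnnN$NnNn
  rot[5] = mMMnnN$NnNnm
  rot[6] = MMnnN$NnNnmm
  rot[7] = MnnN$NnNnmmM
  rot[8] = nnN$NnNnmmMM
  rot[9] = nN$NnNnmmMMn
  rot[10] = N$NnNnmmMMnn
  rot[11] = $NnNnmmMMnnN
Sorted (with $ < everything):
  sorted[0] = $NnNnmmMMnnN
  sorted[1] = MMnnN$NnNnmm
  sorted[2] = MnnN$NnNnmmM
  sorted[3] = N$NnNnmmMMnn
  sorted[4] = NnNnmmMMnnN$
  sorted[5] = NnmmMMnnN$Nn
  sorted[6] = mMMnnN$NnNnm
  sorted[7] = mmMMnnN$NnNn
  sorted[8] = nN$NnNnmmMMn
  sorted[9] = nNnmmMMnnN$N
  sorted[10] = nmmMMnnN$NnN
  sorted[11] = nnN$NnNnmmMM
sorted[9] = nNnmmMMnnN$N

Answer: nNnmmMMnnN$N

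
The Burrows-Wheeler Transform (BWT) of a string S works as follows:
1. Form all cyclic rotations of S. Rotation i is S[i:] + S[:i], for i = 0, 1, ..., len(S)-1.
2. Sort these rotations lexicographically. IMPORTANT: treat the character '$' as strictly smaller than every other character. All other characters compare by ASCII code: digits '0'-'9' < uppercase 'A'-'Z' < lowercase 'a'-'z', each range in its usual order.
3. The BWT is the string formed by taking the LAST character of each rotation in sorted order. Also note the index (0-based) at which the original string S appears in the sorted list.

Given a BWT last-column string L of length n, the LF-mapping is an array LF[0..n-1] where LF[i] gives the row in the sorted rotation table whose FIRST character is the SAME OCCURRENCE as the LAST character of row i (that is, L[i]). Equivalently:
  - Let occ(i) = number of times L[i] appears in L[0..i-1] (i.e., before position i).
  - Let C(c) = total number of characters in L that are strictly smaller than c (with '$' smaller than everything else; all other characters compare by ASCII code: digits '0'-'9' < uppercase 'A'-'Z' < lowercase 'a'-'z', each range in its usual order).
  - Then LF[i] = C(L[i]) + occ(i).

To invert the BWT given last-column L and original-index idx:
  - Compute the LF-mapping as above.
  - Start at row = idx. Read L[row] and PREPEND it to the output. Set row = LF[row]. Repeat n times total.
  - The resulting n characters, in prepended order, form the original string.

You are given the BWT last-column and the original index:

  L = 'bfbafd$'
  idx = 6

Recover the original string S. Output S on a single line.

Answer: fdfabb$

Derivation:
LF mapping: 2 5 3 1 6 4 0
Walk LF starting at row 6, prepending L[row]:
  step 1: row=6, L[6]='$', prepend. Next row=LF[6]=0
  step 2: row=0, L[0]='b', prepend. Next row=LF[0]=2
  step 3: row=2, L[2]='b', prepend. Next row=LF[2]=3
  step 4: row=3, L[3]='a', prepend. Next row=LF[3]=1
  step 5: row=1, L[1]='f', prepend. Next row=LF[1]=5
  step 6: row=5, L[5]='d', prepend. Next row=LF[5]=4
  step 7: row=4, L[4]='f', prepend. Next row=LF[4]=6
Reversed output: fdfabb$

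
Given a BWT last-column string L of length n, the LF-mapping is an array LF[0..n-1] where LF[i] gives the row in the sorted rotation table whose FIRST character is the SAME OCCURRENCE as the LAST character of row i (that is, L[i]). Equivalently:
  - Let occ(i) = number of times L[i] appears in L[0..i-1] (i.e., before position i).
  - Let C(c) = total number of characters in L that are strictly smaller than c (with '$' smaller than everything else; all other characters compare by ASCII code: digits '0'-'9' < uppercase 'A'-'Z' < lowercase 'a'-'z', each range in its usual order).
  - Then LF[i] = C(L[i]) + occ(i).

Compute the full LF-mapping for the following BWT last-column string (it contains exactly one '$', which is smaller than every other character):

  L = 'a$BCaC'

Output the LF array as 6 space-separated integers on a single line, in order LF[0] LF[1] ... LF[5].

Answer: 4 0 1 2 5 3

Derivation:
Char counts: '$':1, 'B':1, 'C':2, 'a':2
C (first-col start): C('$')=0, C('B')=1, C('C')=2, C('a')=4
L[0]='a': occ=0, LF[0]=C('a')+0=4+0=4
L[1]='$': occ=0, LF[1]=C('$')+0=0+0=0
L[2]='B': occ=0, LF[2]=C('B')+0=1+0=1
L[3]='C': occ=0, LF[3]=C('C')+0=2+0=2
L[4]='a': occ=1, LF[4]=C('a')+1=4+1=5
L[5]='C': occ=1, LF[5]=C('C')+1=2+1=3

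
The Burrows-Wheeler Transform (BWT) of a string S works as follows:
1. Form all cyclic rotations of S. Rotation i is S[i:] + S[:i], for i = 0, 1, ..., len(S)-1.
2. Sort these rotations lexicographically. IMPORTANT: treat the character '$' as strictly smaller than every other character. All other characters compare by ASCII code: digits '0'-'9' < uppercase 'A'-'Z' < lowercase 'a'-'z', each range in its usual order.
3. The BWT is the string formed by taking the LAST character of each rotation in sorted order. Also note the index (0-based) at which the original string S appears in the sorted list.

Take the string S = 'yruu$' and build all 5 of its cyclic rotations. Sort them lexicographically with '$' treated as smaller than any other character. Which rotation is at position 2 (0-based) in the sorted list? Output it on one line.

All 5 rotations (rotation i = S[i:]+S[:i]):
  rot[0] = yruu$
  rot[1] = ruu$y
  rot[2] = uu$yr
  rot[3] = u$yru
  rot[4] = $yruu
Sorted (with $ < everything):
  sorted[0] = $yruu
  sorted[1] = ruu$y
  sorted[2] = u$yru
  sorted[3] = uu$yr
  sorted[4] = yruu$
sorted[2] = u$yru

Answer: u$yru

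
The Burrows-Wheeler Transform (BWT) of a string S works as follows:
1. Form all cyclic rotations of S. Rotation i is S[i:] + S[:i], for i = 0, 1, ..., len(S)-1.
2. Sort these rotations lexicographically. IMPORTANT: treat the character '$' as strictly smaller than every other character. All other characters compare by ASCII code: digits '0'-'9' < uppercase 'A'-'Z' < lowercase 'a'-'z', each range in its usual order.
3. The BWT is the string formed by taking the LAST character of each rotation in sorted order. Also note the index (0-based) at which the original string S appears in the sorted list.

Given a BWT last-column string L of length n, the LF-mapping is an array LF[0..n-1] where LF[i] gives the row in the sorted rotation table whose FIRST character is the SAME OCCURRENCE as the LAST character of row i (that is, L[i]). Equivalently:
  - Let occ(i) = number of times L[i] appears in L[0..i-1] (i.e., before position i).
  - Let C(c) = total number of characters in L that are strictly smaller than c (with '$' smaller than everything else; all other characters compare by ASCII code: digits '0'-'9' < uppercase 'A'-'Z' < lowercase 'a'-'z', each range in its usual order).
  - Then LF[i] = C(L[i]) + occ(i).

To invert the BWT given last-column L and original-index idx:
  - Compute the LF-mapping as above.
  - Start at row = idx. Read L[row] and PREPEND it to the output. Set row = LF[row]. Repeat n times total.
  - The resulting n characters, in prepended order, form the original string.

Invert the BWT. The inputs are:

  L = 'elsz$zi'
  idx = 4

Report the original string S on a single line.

Answer: sizzle$

Derivation:
LF mapping: 1 3 4 5 0 6 2
Walk LF starting at row 4, prepending L[row]:
  step 1: row=4, L[4]='$', prepend. Next row=LF[4]=0
  step 2: row=0, L[0]='e', prepend. Next row=LF[0]=1
  step 3: row=1, L[1]='l', prepend. Next row=LF[1]=3
  step 4: row=3, L[3]='z', prepend. Next row=LF[3]=5
  step 5: row=5, L[5]='z', prepend. Next row=LF[5]=6
  step 6: row=6, L[6]='i', prepend. Next row=LF[6]=2
  step 7: row=2, L[2]='s', prepend. Next row=LF[2]=4
Reversed output: sizzle$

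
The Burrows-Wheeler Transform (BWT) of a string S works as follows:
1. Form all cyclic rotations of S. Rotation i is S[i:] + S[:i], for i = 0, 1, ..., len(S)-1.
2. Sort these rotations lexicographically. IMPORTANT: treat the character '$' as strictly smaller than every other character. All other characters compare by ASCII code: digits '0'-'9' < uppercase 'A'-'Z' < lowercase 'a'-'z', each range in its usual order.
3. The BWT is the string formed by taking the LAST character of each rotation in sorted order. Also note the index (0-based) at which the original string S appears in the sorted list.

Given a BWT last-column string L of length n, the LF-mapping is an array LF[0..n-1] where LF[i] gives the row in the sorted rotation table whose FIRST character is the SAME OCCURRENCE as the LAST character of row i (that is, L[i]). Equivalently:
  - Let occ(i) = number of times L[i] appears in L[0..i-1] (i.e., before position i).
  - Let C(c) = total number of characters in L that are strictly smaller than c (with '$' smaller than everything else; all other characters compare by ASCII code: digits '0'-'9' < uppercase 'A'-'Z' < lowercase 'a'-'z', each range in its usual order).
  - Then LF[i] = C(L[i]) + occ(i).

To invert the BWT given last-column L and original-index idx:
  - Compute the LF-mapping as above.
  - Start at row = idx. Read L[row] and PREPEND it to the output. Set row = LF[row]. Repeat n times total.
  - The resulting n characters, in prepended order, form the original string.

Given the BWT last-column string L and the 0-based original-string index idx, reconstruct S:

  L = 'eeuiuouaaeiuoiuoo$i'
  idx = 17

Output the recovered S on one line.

Answer: uooueaioeiuuaiouie$

Derivation:
LF mapping: 3 4 14 6 15 10 16 1 2 5 7 17 11 8 18 12 13 0 9
Walk LF starting at row 17, prepending L[row]:
  step 1: row=17, L[17]='$', prepend. Next row=LF[17]=0
  step 2: row=0, L[0]='e', prepend. Next row=LF[0]=3
  step 3: row=3, L[3]='i', prepend. Next row=LF[3]=6
  step 4: row=6, L[6]='u', prepend. Next row=LF[6]=16
  step 5: row=16, L[16]='o', prepend. Next row=LF[16]=13
  step 6: row=13, L[13]='i', prepend. Next row=LF[13]=8
  step 7: row=8, L[8]='a', prepend. Next row=LF[8]=2
  step 8: row=2, L[2]='u', prepend. Next row=LF[2]=14
  step 9: row=14, L[14]='u', prepend. Next row=LF[14]=18
  step 10: row=18, L[18]='i', prepend. Next row=LF[18]=9
  step 11: row=9, L[9]='e', prepend. Next row=LF[9]=5
  step 12: row=5, L[5]='o', prepend. Next row=LF[5]=10
  step 13: row=10, L[10]='i', prepend. Next row=LF[10]=7
  step 14: row=7, L[7]='a', prepend. Next row=LF[7]=1
  step 15: row=1, L[1]='e', prepend. Next row=LF[1]=4
  step 16: row=4, L[4]='u', prepend. Next row=LF[4]=15
  step 17: row=15, L[15]='o', prepend. Next row=LF[15]=12
  step 18: row=12, L[12]='o', prepend. Next row=LF[12]=11
  step 19: row=11, L[11]='u', prepend. Next row=LF[11]=17
Reversed output: uooueaioeiuuaiouie$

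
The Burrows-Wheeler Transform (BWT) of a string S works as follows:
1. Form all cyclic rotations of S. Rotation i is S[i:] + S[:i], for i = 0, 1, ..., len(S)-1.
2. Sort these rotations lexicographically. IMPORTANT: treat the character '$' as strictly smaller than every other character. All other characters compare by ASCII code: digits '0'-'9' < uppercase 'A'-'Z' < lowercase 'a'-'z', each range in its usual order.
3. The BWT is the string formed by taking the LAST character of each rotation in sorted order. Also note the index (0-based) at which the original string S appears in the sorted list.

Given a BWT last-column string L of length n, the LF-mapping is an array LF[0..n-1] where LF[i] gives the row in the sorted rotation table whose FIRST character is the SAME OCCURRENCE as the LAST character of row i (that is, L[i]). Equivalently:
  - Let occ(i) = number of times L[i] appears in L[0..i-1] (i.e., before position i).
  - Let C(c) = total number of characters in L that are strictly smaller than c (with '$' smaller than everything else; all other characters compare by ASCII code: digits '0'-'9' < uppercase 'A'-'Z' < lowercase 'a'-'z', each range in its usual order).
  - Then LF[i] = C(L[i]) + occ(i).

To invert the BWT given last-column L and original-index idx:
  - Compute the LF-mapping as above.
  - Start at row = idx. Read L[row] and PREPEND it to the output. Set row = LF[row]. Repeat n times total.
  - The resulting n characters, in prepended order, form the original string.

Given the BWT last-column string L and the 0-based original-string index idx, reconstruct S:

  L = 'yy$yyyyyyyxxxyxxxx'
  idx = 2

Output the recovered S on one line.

Answer: xyxyxyyxyyxyxyxyy$

Derivation:
LF mapping: 8 9 0 10 11 12 13 14 15 16 1 2 3 17 4 5 6 7
Walk LF starting at row 2, prepending L[row]:
  step 1: row=2, L[2]='$', prepend. Next row=LF[2]=0
  step 2: row=0, L[0]='y', prepend. Next row=LF[0]=8
  step 3: row=8, L[8]='y', prepend. Next row=LF[8]=15
  step 4: row=15, L[15]='x', prepend. Next row=LF[15]=5
  step 5: row=5, L[5]='y', prepend. Next row=LF[5]=12
  step 6: row=12, L[12]='x', prepend. Next row=LF[12]=3
  step 7: row=3, L[3]='y', prepend. Next row=LF[3]=10
  step 8: row=10, L[10]='x', prepend. Next row=LF[10]=1
  step 9: row=1, L[1]='y', prepend. Next row=LF[1]=9
  step 10: row=9, L[9]='y', prepend. Next row=LF[9]=16
  step 11: row=16, L[16]='x', prepend. Next row=LF[16]=6
  step 12: row=6, L[6]='y', prepend. Next row=LF[6]=13
  step 13: row=13, L[13]='y', prepend. Next row=LF[13]=17
  step 14: row=17, L[17]='x', prepend. Next row=LF[17]=7
  step 15: row=7, L[7]='y', prepend. Next row=LF[7]=14
  step 16: row=14, L[14]='x', prepend. Next row=LF[14]=4
  step 17: row=4, L[4]='y', prepend. Next row=LF[4]=11
  step 18: row=11, L[11]='x', prepend. Next row=LF[11]=2
Reversed output: xyxyxyyxyyxyxyxyy$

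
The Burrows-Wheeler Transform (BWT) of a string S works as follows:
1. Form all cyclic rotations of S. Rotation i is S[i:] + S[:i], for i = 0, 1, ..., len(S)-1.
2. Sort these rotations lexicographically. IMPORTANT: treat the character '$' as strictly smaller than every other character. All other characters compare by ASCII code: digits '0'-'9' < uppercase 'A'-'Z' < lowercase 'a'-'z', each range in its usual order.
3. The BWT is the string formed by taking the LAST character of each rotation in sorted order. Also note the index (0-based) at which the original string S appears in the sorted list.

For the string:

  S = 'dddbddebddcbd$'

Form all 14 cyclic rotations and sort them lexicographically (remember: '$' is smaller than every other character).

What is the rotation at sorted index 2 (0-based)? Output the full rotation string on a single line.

All 14 rotations (rotation i = S[i:]+S[:i]):
  rot[0] = dddbddebddcbd$
  rot[1] = ddbddebddcbd$d
  rot[2] = dbddebddcbd$dd
  rot[3] = bddebddcbd$ddd
  rot[4] = ddebddcbd$dddb
  rot[5] = debddcbd$dddbd
  rot[6] = ebddcbd$dddbdd
  rot[7] = bddcbd$dddbdde
  rot[8] = ddcbd$dddbddeb
  rot[9] = dcbd$dddbddebd
  rot[10] = cbd$dddbddebdd
  rot[11] = bd$dddbddebddc
  rot[12] = d$dddbddebddcb
  rot[13] = $dddbddebddcbd
Sorted (with $ < everything):
  sorted[0] = $dddbddebddcbd
  sorted[1] = bd$dddbddebddc
  sorted[2] = bddcbd$dddbdde
  sorted[3] = bddebddcbd$ddd
  sorted[4] = cbd$dddbddebdd
  sorted[5] = d$dddbddebddcb
  sorted[6] = dbddebddcbd$dd
  sorted[7] = dcbd$dddbddebd
  sorted[8] = ddbddebddcbd$d
  sorted[9] = ddcbd$dddbddeb
  sorted[10] = dddbddebddcbd$
  sorted[11] = ddebddcbd$dddb
  sorted[12] = debddcbd$dddbd
  sorted[13] = ebddcbd$dddbdd
sorted[2] = bddcbd$dddbdde

Answer: bddcbd$dddbdde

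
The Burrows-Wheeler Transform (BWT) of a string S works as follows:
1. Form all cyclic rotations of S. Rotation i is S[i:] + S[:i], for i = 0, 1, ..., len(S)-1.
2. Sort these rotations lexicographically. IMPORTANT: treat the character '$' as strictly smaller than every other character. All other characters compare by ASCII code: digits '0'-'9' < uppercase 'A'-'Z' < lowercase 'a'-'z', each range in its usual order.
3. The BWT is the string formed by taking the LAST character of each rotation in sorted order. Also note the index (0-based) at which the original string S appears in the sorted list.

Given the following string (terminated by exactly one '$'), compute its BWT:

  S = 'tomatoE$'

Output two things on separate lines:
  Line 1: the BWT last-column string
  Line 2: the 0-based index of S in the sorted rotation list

All 8 rotations (rotation i = S[i:]+S[:i]):
  rot[0] = tomatoE$
  rot[1] = omatoE$t
  rot[2] = matoE$to
  rot[3] = atoE$tom
  rot[4] = toE$toma
  rot[5] = oE$tomat
  rot[6] = E$tomato
  rot[7] = $tomatoE
Sorted (with $ < everything):
  sorted[0] = $tomatoE  (last char: 'E')
  sorted[1] = E$tomato  (last char: 'o')
  sorted[2] = atoE$tom  (last char: 'm')
  sorted[3] = matoE$to  (last char: 'o')
  sorted[4] = oE$tomat  (last char: 't')
  sorted[5] = omatoE$t  (last char: 't')
  sorted[6] = toE$toma  (last char: 'a')
  sorted[7] = tomatoE$  (last char: '$')
Last column: Eomotta$
Original string S is at sorted index 7

Answer: Eomotta$
7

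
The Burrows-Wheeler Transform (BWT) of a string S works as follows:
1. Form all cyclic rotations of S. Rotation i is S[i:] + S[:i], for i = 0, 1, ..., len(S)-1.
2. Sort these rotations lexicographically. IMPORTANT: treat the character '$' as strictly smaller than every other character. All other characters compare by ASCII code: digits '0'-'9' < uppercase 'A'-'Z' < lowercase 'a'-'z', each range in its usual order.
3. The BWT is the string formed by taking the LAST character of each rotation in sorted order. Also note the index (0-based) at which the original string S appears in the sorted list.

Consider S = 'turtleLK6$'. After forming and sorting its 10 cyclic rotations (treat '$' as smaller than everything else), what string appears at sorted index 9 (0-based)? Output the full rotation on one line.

All 10 rotations (rotation i = S[i:]+S[:i]):
  rot[0] = turtleLK6$
  rot[1] = urtleLK6$t
  rot[2] = rtleLK6$tu
  rot[3] = tleLK6$tur
  rot[4] = leLK6$turt
  rot[5] = eLK6$turtl
  rot[6] = LK6$turtle
  rot[7] = K6$turtleL
  rot[8] = 6$turtleLK
  rot[9] = $turtleLK6
Sorted (with $ < everything):
  sorted[0] = $turtleLK6
  sorted[1] = 6$turtleLK
  sorted[2] = K6$turtleL
  sorted[3] = LK6$turtle
  sorted[4] = eLK6$turtl
  sorted[5] = leLK6$turt
  sorted[6] = rtleLK6$tu
  sorted[7] = tleLK6$tur
  sorted[8] = turtleLK6$
  sorted[9] = urtleLK6$t
sorted[9] = urtleLK6$t

Answer: urtleLK6$t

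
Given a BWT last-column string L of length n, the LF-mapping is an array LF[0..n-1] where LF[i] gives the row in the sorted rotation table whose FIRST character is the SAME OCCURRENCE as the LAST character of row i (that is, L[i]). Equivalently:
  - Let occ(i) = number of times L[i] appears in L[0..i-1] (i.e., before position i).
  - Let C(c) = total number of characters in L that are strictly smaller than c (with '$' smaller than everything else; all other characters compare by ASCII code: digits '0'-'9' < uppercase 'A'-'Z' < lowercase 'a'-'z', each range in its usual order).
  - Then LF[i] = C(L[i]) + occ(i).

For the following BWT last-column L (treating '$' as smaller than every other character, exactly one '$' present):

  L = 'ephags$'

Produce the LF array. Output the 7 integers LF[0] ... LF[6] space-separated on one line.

Answer: 2 5 4 1 3 6 0

Derivation:
Char counts: '$':1, 'a':1, 'e':1, 'g':1, 'h':1, 'p':1, 's':1
C (first-col start): C('$')=0, C('a')=1, C('e')=2, C('g')=3, C('h')=4, C('p')=5, C('s')=6
L[0]='e': occ=0, LF[0]=C('e')+0=2+0=2
L[1]='p': occ=0, LF[1]=C('p')+0=5+0=5
L[2]='h': occ=0, LF[2]=C('h')+0=4+0=4
L[3]='a': occ=0, LF[3]=C('a')+0=1+0=1
L[4]='g': occ=0, LF[4]=C('g')+0=3+0=3
L[5]='s': occ=0, LF[5]=C('s')+0=6+0=6
L[6]='$': occ=0, LF[6]=C('$')+0=0+0=0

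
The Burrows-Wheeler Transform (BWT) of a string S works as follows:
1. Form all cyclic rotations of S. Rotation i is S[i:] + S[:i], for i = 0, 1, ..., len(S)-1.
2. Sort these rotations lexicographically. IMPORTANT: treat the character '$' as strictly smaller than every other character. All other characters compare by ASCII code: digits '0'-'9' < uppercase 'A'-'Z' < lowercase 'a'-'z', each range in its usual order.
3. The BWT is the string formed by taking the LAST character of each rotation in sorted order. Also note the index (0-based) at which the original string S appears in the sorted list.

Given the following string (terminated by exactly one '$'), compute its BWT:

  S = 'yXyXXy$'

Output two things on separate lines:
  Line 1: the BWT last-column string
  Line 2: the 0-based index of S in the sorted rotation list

All 7 rotations (rotation i = S[i:]+S[:i]):
  rot[0] = yXyXXy$
  rot[1] = XyXXy$y
  rot[2] = yXXy$yX
  rot[3] = XXy$yXy
  rot[4] = Xy$yXyX
  rot[5] = y$yXyXX
  rot[6] = $yXyXXy
Sorted (with $ < everything):
  sorted[0] = $yXyXXy  (last char: 'y')
  sorted[1] = XXy$yXy  (last char: 'y')
  sorted[2] = Xy$yXyX  (last char: 'X')
  sorted[3] = XyXXy$y  (last char: 'y')
  sorted[4] = y$yXyXX  (last char: 'X')
  sorted[5] = yXXy$yX  (last char: 'X')
  sorted[6] = yXyXXy$  (last char: '$')
Last column: yyXyXX$
Original string S is at sorted index 6

Answer: yyXyXX$
6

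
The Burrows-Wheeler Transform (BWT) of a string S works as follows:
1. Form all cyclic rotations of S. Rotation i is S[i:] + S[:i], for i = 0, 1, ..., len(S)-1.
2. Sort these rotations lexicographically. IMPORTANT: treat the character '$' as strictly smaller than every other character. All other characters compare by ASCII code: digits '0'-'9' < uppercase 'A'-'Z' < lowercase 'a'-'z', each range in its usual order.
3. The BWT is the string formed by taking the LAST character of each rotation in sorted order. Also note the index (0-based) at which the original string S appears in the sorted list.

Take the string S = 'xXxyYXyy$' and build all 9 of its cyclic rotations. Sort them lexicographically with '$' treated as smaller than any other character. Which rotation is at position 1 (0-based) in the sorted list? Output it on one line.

All 9 rotations (rotation i = S[i:]+S[:i]):
  rot[0] = xXxyYXyy$
  rot[1] = XxyYXyy$x
  rot[2] = xyYXyy$xX
  rot[3] = yYXyy$xXx
  rot[4] = YXyy$xXxy
  rot[5] = Xyy$xXxyY
  rot[6] = yy$xXxyYX
  rot[7] = y$xXxyYXy
  rot[8] = $xXxyYXyy
Sorted (with $ < everything):
  sorted[0] = $xXxyYXyy
  sorted[1] = XxyYXyy$x
  sorted[2] = Xyy$xXxyY
  sorted[3] = YXyy$xXxy
  sorted[4] = xXxyYXyy$
  sorted[5] = xyYXyy$xX
  sorted[6] = y$xXxyYXy
  sorted[7] = yYXyy$xXx
  sorted[8] = yy$xXxyYX
sorted[1] = XxyYXyy$x

Answer: XxyYXyy$x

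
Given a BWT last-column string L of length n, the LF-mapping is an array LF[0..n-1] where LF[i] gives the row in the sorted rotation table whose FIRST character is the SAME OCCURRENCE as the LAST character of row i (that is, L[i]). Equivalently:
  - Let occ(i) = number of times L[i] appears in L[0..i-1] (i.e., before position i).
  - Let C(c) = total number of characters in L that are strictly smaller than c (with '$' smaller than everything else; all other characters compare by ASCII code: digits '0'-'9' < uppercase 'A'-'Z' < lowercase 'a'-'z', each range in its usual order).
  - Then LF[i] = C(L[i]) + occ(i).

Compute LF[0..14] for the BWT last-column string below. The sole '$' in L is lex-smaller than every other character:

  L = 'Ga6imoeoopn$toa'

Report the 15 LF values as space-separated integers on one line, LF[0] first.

Answer: 2 3 1 6 7 9 5 10 11 13 8 0 14 12 4

Derivation:
Char counts: '$':1, '6':1, 'G':1, 'a':2, 'e':1, 'i':1, 'm':1, 'n':1, 'o':4, 'p':1, 't':1
C (first-col start): C('$')=0, C('6')=1, C('G')=2, C('a')=3, C('e')=5, C('i')=6, C('m')=7, C('n')=8, C('o')=9, C('p')=13, C('t')=14
L[0]='G': occ=0, LF[0]=C('G')+0=2+0=2
L[1]='a': occ=0, LF[1]=C('a')+0=3+0=3
L[2]='6': occ=0, LF[2]=C('6')+0=1+0=1
L[3]='i': occ=0, LF[3]=C('i')+0=6+0=6
L[4]='m': occ=0, LF[4]=C('m')+0=7+0=7
L[5]='o': occ=0, LF[5]=C('o')+0=9+0=9
L[6]='e': occ=0, LF[6]=C('e')+0=5+0=5
L[7]='o': occ=1, LF[7]=C('o')+1=9+1=10
L[8]='o': occ=2, LF[8]=C('o')+2=9+2=11
L[9]='p': occ=0, LF[9]=C('p')+0=13+0=13
L[10]='n': occ=0, LF[10]=C('n')+0=8+0=8
L[11]='$': occ=0, LF[11]=C('$')+0=0+0=0
L[12]='t': occ=0, LF[12]=C('t')+0=14+0=14
L[13]='o': occ=3, LF[13]=C('o')+3=9+3=12
L[14]='a': occ=1, LF[14]=C('a')+1=3+1=4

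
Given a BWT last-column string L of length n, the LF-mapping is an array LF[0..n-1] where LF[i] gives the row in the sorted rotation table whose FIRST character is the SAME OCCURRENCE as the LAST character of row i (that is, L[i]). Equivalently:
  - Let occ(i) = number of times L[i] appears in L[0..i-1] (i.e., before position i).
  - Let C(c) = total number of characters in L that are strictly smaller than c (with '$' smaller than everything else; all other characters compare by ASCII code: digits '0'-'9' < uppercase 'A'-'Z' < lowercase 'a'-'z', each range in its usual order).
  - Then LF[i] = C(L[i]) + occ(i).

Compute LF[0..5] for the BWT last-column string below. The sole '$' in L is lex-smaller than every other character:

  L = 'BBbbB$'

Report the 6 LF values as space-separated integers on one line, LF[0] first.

Answer: 1 2 4 5 3 0

Derivation:
Char counts: '$':1, 'B':3, 'b':2
C (first-col start): C('$')=0, C('B')=1, C('b')=4
L[0]='B': occ=0, LF[0]=C('B')+0=1+0=1
L[1]='B': occ=1, LF[1]=C('B')+1=1+1=2
L[2]='b': occ=0, LF[2]=C('b')+0=4+0=4
L[3]='b': occ=1, LF[3]=C('b')+1=4+1=5
L[4]='B': occ=2, LF[4]=C('B')+2=1+2=3
L[5]='$': occ=0, LF[5]=C('$')+0=0+0=0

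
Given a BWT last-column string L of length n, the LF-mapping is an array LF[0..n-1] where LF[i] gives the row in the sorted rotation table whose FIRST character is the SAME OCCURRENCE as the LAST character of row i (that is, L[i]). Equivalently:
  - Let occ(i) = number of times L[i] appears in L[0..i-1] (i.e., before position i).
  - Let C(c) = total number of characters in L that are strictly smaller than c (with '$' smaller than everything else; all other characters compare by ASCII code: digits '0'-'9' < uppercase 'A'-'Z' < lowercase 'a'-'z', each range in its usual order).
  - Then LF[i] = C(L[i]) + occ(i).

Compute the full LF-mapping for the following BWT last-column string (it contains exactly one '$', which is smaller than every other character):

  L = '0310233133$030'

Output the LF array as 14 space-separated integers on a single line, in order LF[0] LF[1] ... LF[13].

Answer: 1 8 5 2 7 9 10 6 11 12 0 3 13 4

Derivation:
Char counts: '$':1, '0':4, '1':2, '2':1, '3':6
C (first-col start): C('$')=0, C('0')=1, C('1')=5, C('2')=7, C('3')=8
L[0]='0': occ=0, LF[0]=C('0')+0=1+0=1
L[1]='3': occ=0, LF[1]=C('3')+0=8+0=8
L[2]='1': occ=0, LF[2]=C('1')+0=5+0=5
L[3]='0': occ=1, LF[3]=C('0')+1=1+1=2
L[4]='2': occ=0, LF[4]=C('2')+0=7+0=7
L[5]='3': occ=1, LF[5]=C('3')+1=8+1=9
L[6]='3': occ=2, LF[6]=C('3')+2=8+2=10
L[7]='1': occ=1, LF[7]=C('1')+1=5+1=6
L[8]='3': occ=3, LF[8]=C('3')+3=8+3=11
L[9]='3': occ=4, LF[9]=C('3')+4=8+4=12
L[10]='$': occ=0, LF[10]=C('$')+0=0+0=0
L[11]='0': occ=2, LF[11]=C('0')+2=1+2=3
L[12]='3': occ=5, LF[12]=C('3')+5=8+5=13
L[13]='0': occ=3, LF[13]=C('0')+3=1+3=4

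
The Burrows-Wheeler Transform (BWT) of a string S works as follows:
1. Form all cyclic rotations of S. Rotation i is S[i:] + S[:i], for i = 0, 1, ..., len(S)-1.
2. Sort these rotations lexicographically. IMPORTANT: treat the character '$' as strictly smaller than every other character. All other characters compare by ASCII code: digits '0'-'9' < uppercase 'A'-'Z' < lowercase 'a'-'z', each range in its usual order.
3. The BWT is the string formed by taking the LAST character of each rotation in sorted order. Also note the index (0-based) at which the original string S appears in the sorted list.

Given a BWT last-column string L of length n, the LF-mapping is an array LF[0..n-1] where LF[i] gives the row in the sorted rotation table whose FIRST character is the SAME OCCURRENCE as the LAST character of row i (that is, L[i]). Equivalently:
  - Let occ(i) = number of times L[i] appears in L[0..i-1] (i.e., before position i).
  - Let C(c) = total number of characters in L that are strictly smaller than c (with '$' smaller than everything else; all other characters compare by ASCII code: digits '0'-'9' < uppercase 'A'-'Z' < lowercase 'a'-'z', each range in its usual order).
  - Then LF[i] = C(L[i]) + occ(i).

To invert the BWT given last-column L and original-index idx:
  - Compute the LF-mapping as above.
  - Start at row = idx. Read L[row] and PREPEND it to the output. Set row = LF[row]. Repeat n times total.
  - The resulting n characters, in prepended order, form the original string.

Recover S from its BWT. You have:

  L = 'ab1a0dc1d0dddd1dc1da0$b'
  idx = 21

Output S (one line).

LF mapping: 8 11 4 9 1 15 13 5 16 2 17 18 19 20 6 21 14 7 22 10 3 0 12
Walk LF starting at row 21, prepending L[row]:
  step 1: row=21, L[21]='$', prepend. Next row=LF[21]=0
  step 2: row=0, L[0]='a', prepend. Next row=LF[0]=8
  step 3: row=8, L[8]='d', prepend. Next row=LF[8]=16
  step 4: row=16, L[16]='c', prepend. Next row=LF[16]=14
  step 5: row=14, L[14]='1', prepend. Next row=LF[14]=6
  step 6: row=6, L[6]='c', prepend. Next row=LF[6]=13
  step 7: row=13, L[13]='d', prepend. Next row=LF[13]=20
  step 8: row=20, L[20]='0', prepend. Next row=LF[20]=3
  step 9: row=3, L[3]='a', prepend. Next row=LF[3]=9
  step 10: row=9, L[9]='0', prepend. Next row=LF[9]=2
  step 11: row=2, L[2]='1', prepend. Next row=LF[2]=4
  step 12: row=4, L[4]='0', prepend. Next row=LF[4]=1
  step 13: row=1, L[1]='b', prepend. Next row=LF[1]=11
  step 14: row=11, L[11]='d', prepend. Next row=LF[11]=18
  step 15: row=18, L[18]='d', prepend. Next row=LF[18]=22
  step 16: row=22, L[22]='b', prepend. Next row=LF[22]=12
  step 17: row=12, L[12]='d', prepend. Next row=LF[12]=19
  step 18: row=19, L[19]='a', prepend. Next row=LF[19]=10
  step 19: row=10, L[10]='d', prepend. Next row=LF[10]=17
  step 20: row=17, L[17]='1', prepend. Next row=LF[17]=7
  step 21: row=7, L[7]='1', prepend. Next row=LF[7]=5
  step 22: row=5, L[5]='d', prepend. Next row=LF[5]=15
  step 23: row=15, L[15]='d', prepend. Next row=LF[15]=21
Reversed output: dd11dadbddb010a0dc1cda$

Answer: dd11dadbddb010a0dc1cda$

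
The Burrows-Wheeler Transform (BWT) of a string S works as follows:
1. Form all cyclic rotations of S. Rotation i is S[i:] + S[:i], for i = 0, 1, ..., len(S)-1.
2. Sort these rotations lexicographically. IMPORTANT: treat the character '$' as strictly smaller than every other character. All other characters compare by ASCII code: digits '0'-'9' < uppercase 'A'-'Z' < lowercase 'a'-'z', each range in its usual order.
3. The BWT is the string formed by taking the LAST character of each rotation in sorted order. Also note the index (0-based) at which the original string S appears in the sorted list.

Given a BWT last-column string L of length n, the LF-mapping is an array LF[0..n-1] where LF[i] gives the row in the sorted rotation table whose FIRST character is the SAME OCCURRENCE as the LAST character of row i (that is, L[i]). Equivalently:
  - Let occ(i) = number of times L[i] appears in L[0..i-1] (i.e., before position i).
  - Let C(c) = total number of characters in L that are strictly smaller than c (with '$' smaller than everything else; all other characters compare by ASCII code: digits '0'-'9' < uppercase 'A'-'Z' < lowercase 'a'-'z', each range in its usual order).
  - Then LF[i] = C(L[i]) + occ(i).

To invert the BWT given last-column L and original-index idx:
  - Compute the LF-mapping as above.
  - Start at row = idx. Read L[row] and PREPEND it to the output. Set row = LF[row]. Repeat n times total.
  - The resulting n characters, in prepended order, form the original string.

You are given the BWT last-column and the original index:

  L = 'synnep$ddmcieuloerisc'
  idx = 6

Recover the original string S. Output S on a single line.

LF mapping: 17 20 12 13 5 15 0 3 4 11 1 8 6 19 10 14 7 16 9 18 2
Walk LF starting at row 6, prepending L[row]:
  step 1: row=6, L[6]='$', prepend. Next row=LF[6]=0
  step 2: row=0, L[0]='s', prepend. Next row=LF[0]=17
  step 3: row=17, L[17]='r', prepend. Next row=LF[17]=16
  step 4: row=16, L[16]='e', prepend. Next row=LF[16]=7
  step 5: row=7, L[7]='d', prepend. Next row=LF[7]=3
  step 6: row=3, L[3]='n', prepend. Next row=LF[3]=13
  step 7: row=13, L[13]='u', prepend. Next row=LF[13]=19
  step 8: row=19, L[19]='s', prepend. Next row=LF[19]=18
  step 9: row=18, L[18]='i', prepend. Next row=LF[18]=9
  step 10: row=9, L[9]='m', prepend. Next row=LF[9]=11
  step 11: row=11, L[11]='i', prepend. Next row=LF[11]=8
  step 12: row=8, L[8]='d', prepend. Next row=LF[8]=4
  step 13: row=4, L[4]='e', prepend. Next row=LF[4]=5
  step 14: row=5, L[5]='p', prepend. Next row=LF[5]=15
  step 15: row=15, L[15]='o', prepend. Next row=LF[15]=14
  step 16: row=14, L[14]='l', prepend. Next row=LF[14]=10
  step 17: row=10, L[10]='c', prepend. Next row=LF[10]=1
  step 18: row=1, L[1]='y', prepend. Next row=LF[1]=20
  step 19: row=20, L[20]='c', prepend. Next row=LF[20]=2
  step 20: row=2, L[2]='n', prepend. Next row=LF[2]=12
  step 21: row=12, L[12]='e', prepend. Next row=LF[12]=6
Reversed output: encyclopedimisunders$

Answer: encyclopedimisunders$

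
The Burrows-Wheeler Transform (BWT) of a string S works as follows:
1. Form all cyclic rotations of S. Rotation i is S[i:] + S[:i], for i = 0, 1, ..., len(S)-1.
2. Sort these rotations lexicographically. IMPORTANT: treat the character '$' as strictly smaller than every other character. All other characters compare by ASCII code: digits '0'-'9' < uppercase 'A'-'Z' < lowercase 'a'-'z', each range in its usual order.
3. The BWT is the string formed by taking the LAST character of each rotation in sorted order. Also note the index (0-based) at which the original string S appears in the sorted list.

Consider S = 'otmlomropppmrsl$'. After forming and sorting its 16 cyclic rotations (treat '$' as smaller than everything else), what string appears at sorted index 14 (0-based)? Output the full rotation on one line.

All 16 rotations (rotation i = S[i:]+S[:i]):
  rot[0] = otmlomropppmrsl$
  rot[1] = tmlomropppmrsl$o
  rot[2] = mlomropppmrsl$ot
  rot[3] = lomropppmrsl$otm
  rot[4] = omropppmrsl$otml
  rot[5] = mropppmrsl$otmlo
  rot[6] = ropppmrsl$otmlom
  rot[7] = opppmrsl$otmlomr
  rot[8] = pppmrsl$otmlomro
  rot[9] = ppmrsl$otmlomrop
  rot[10] = pmrsl$otmlomropp
  rot[11] = mrsl$otmlomroppp
  rot[12] = rsl$otmlomropppm
  rot[13] = sl$otmlomropppmr
  rot[14] = l$otmlomropppmrs
  rot[15] = $otmlomropppmrsl
Sorted (with $ < everything):
  sorted[0] = $otmlomropppmrsl
  sorted[1] = l$otmlomropppmrs
  sorted[2] = lomropppmrsl$otm
  sorted[3] = mlomropppmrsl$ot
  sorted[4] = mropppmrsl$otmlo
  sorted[5] = mrsl$otmlomroppp
  sorted[6] = omropppmrsl$otml
  sorted[7] = opppmrsl$otmlomr
  sorted[8] = otmlomropppmrsl$
  sorted[9] = pmrsl$otmlomropp
  sorted[10] = ppmrsl$otmlomrop
  sorted[11] = pppmrsl$otmlomro
  sorted[12] = ropppmrsl$otmlom
  sorted[13] = rsl$otmlomropppm
  sorted[14] = sl$otmlomropppmr
  sorted[15] = tmlomropppmrsl$o
sorted[14] = sl$otmlomropppmr

Answer: sl$otmlomropppmr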